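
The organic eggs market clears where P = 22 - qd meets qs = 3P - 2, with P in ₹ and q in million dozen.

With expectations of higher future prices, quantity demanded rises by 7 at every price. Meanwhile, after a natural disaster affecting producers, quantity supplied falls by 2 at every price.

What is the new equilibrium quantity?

20.75

Before the shock: 22 - P = 3P - 2 ⇒ 24 = 4P ⇒ P = 6, q = 16.
With the change applied: demand qd = 29 - P, supply qs = 3P - 4.
Clearing the new market: 29 - P = 3P - 4, so P = 8.25 and q = 20.75.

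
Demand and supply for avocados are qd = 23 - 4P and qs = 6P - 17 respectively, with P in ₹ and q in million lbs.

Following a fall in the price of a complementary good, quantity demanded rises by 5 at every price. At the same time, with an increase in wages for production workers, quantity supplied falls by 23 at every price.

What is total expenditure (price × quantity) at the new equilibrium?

5.44

Original equilibrium: 23 - 4P = 6P - 17 gives 40 = 10P, so P = 4 and q = 7.
With the change applied: demand qd = 28 - 4P, supply qs = 6P - 40.
Equate the new curves: 28 - 4P = 6P - 40, giving 68 = 10P, P = 6.8, q = 0.8.
New expenditure = 6.8 × 0.8 = 5.44.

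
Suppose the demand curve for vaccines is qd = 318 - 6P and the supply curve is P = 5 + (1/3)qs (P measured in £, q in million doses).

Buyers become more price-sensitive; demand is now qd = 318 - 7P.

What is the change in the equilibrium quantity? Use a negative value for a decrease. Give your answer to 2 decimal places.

-11.10

Initially, 318 - 6P = 3P - 15, so 333 = 9P and P = 37, q = 96.
After the shift, demand is qd = 318 - 7P and supply is qs = 3P - 15.
Clearing the new market: 318 - 7P = 3P - 15, so P = 33.3 and q = 84.9.
Δq = 84.9 − 96 = -11.10.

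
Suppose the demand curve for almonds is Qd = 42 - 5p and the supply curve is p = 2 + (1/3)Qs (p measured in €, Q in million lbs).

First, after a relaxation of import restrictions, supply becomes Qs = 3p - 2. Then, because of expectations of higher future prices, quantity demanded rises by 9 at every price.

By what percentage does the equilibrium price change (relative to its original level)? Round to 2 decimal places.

+10.42

Initially, 42 - 5p = 3p - 6, so 48 = 8p and p = 6, Q = 12.
After the shift, demand is Qd = 51 - 5p and supply is Qs = 3p - 2.
Clearing the new market: 51 - 5p = 3p - 2, so p = 6.625 and Q = 17.875.
%Δp = (6.625 − 6) / 6 × 100 = +10.42%.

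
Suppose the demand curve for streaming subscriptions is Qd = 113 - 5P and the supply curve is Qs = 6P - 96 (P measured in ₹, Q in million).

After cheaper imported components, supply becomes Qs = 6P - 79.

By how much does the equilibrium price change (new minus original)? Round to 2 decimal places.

-1.55

Solve the original market: 113 - 5P = 6P - 96, hence P = 19 and Q = 18.
The shock moves the curves to Qd = 113 - 5P and Qs = 6P - 79.
Clearing the new market: 113 - 5P = 6P - 79, so P = 192/11 ≈ 17.4545 and Q = 283/11 ≈ 25.7273.
ΔP = 17.4545 − 19 = -1.55.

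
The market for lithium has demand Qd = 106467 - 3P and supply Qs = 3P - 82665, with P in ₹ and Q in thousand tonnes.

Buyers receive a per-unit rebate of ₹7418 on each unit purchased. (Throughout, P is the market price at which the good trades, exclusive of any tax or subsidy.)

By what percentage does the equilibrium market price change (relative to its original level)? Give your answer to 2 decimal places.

Initially, 106467 - 3P = 3P - 82665, so 189132 = 6P and P = 31522, Q = 11901.
Since buyers' out-of-pocket price is the market price minus the rebate, the effective demand curve becomes Qd = 128721 - 3P.
Clearing the new market: 128721 - 3P = 3P - 82665, so P = 35231 and Q = 23028.
%ΔP = (35231 − 31522) / 31522 × 100 = +11.77%.

+11.77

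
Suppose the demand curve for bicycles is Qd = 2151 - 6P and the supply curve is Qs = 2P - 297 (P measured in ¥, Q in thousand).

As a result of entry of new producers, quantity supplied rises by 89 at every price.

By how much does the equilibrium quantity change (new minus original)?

+66.75

Solve the original market: 2151 - 6P = 2P - 297, hence P = 306 and Q = 315.
After the shift, demand is Qd = 2151 - 6P and supply is Qs = 2P - 208.
Clearing the new market: 2151 - 6P = 2P - 208, so P = 294.875 and Q = 381.75.
ΔQ = 381.75 − 315 = +66.75.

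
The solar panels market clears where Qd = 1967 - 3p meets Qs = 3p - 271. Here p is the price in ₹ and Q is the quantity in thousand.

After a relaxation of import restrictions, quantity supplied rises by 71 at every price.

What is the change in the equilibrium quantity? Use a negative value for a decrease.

Solve the original market: 1967 - 3p = 3p - 271, hence p = 373 and Q = 848.
The new curves are Qd = 1967 - 3p (demand) and Qs = 3p - 200 (supply).
Setting them equal: 1967 - 3p = 3p - 200 → 2167 = 6p, so p = 2167/6 ≈ 361.1667 and Q = 883.5.
ΔQ = 883.5 − 848 = +35.5.

+35.5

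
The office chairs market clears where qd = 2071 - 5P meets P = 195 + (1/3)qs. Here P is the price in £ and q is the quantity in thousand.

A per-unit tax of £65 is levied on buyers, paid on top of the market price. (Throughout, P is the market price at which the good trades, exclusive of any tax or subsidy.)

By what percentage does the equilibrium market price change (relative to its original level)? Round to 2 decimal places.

Before the shock: 2071 - 5P = 3P - 585 ⇒ 2656 = 8P ⇒ P = 332, q = 411.
Since buyers pay the price plus the tax, the effective demand curve becomes qd = 1746 - 5P.
New equilibrium: 1746 - 5P = 3P - 585 ⇒ 2331 = 8P ⇒ P = 291.375, q = 289.125.
%ΔP = (291.375 − 332) / 332 × 100 = -12.24%.

-12.24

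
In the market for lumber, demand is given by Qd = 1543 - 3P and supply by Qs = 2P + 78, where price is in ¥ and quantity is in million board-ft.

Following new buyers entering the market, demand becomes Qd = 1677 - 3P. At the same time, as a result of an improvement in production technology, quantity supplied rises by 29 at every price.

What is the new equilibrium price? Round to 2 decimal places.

Solve the original market: 1543 - 3P = 2P + 78, hence P = 293 and Q = 664.
With the change applied: demand Qd = 1677 - 3P, supply Qs = 2P + 107.
New equilibrium: 1677 - 3P = 2P + 107 ⇒ 1570 = 5P ⇒ P = 314, Q = 735.

314.00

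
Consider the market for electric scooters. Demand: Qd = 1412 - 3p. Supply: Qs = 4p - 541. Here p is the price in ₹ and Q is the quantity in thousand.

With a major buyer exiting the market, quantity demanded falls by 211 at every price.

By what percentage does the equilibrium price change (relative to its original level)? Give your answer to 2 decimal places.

Initially, 1412 - 3p = 4p - 541, so 1953 = 7p and p = 279, Q = 575.
The new curves are Qd = 1201 - 3p (demand) and Qs = 4p - 541 (supply).
New equilibrium: 1201 - 3p = 4p - 541 ⇒ 1742 = 7p ⇒ p = 1742/7 ≈ 248.8571, Q = 3181/7 ≈ 454.4286.
%Δp = (248.8571 − 279) / 279 × 100 = -10.80%.

-10.80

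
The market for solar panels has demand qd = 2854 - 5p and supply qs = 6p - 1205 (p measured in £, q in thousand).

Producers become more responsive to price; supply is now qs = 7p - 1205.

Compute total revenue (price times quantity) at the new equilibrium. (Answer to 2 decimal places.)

Before the shock: 2854 - 5p = 6p - 1205 ⇒ 4059 = 11p ⇒ p = 369, q = 1009.
With the change applied: demand qd = 2854 - 5p, supply qs = 7p - 1205.
Clearing the new market: 2854 - 5p = 7p - 1205, so p = 338.25 and q = 1162.75.
New expenditure = 338.25 × 1162.75 = 393300.19.

393300.19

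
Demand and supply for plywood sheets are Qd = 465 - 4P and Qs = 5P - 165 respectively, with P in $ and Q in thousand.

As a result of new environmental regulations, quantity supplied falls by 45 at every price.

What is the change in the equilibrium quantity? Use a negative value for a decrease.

-20

Before the shock: 465 - 4P = 5P - 165 ⇒ 630 = 9P ⇒ P = 70, Q = 185.
The new curves are Qd = 465 - 4P (demand) and Qs = 5P - 210 (supply).
Setting them equal: 465 - 4P = 5P - 210 → 675 = 9P, so P = 75 and Q = 165.
ΔQ = 165 − 185 = -20.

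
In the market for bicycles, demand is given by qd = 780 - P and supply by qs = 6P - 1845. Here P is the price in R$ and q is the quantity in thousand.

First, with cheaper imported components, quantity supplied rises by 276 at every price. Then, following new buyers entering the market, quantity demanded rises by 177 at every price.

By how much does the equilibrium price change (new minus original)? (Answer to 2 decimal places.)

-14.14

Original equilibrium: 780 - P = 6P - 1845 gives 2625 = 7P, so P = 375 and q = 405.
The shock moves the curves to qd = 957 - P and qs = 6P - 1569.
Equate the new curves: 957 - P = 6P - 1569, giving 2526 = 7P, P = 2526/7 ≈ 360.8571, q = 4173/7 ≈ 596.1429.
ΔP = 360.8571 − 375 = -14.14.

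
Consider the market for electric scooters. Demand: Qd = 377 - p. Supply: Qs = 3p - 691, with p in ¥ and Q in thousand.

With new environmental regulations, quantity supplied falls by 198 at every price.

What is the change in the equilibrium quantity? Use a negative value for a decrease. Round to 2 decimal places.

Solve the original market: 377 - p = 3p - 691, hence p = 267 and Q = 110.
After the shift, demand is Qd = 377 - p and supply is Qs = 3p - 889.
Equate the new curves: 377 - p = 3p - 889, giving 1266 = 4p, p = 316.5, Q = 60.5.
ΔQ = 60.5 − 110 = -49.50.

-49.50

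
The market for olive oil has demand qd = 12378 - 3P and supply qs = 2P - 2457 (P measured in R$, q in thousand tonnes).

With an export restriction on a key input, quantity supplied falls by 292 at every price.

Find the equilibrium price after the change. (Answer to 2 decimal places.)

3025.40

Initially, 12378 - 3P = 2P - 2457, so 14835 = 5P and P = 2967, q = 3477.
The shock moves the curves to qd = 12378 - 3P and qs = 2P - 2749.
Equate the new curves: 12378 - 3P = 2P - 2749, giving 15127 = 5P, P = 3025.4, q = 3301.8.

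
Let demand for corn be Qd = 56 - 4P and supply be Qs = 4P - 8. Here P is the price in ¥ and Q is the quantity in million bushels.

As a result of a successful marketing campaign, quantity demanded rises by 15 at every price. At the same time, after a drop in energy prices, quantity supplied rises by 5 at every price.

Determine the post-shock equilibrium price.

9.25

Before the shock: 56 - 4P = 4P - 8 ⇒ 64 = 8P ⇒ P = 8, Q = 24.
After the shift, demand is Qd = 71 - 4P and supply is Qs = 4P - 3.
Clearing the new market: 71 - 4P = 4P - 3, so P = 9.25 and Q = 34.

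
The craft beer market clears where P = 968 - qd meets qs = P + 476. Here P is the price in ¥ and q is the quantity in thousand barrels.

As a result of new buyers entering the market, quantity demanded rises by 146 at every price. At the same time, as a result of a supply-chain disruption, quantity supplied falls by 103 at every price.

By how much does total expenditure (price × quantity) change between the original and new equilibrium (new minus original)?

Original equilibrium: 968 - P = P + 476 gives 492 = 2P, so P = 246 and q = 722.
The shock moves the curves to qd = 1114 - P and qs = P + 373.
Equate the new curves: 1114 - P = P + 373, giving 741 = 2P, P = 370.5, q = 743.5.
Expenditure moves from 246×722 = 177612 to 370.5×743.5 = 275466.75; change = +97854.75.

+97854.75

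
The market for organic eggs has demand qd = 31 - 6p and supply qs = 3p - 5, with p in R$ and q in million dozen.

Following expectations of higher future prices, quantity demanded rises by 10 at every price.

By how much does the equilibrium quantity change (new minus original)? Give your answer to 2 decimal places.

+3.33

Before the shock: 31 - 6p = 3p - 5 ⇒ 36 = 9p ⇒ p = 4, q = 7.
The new curves are qd = 41 - 6p (demand) and qs = 3p - 5 (supply).
Equate the new curves: 41 - 6p = 3p - 5, giving 46 = 9p, p = 46/9 ≈ 5.1111, q = 31/3 ≈ 10.3333.
Δq = 10.3333 − 7 = +3.33.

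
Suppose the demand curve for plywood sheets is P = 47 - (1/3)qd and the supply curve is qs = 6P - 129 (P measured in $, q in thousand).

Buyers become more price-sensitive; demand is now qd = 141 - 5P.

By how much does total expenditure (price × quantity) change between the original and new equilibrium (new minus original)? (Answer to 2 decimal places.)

-1081.49

Solve the original market: 141 - 3P = 6P - 129, hence P = 30 and q = 51.
With the change applied: demand qd = 141 - 5P, supply qs = 6P - 129.
Equate the new curves: 141 - 5P = 6P - 129, giving 270 = 11P, P = 270/11 ≈ 24.5455, q = 201/11 ≈ 18.2727.
Expenditure moves from 30×51 = 1530 to 24.5455×18.2727 = 448.5124; change = -1081.49.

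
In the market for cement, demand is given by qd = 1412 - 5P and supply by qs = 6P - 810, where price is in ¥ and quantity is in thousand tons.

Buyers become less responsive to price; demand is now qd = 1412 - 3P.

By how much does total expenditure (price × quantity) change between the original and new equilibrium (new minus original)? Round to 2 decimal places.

Original equilibrium: 1412 - 5P = 6P - 810 gives 2222 = 11P, so P = 202 and q = 402.
With the change applied: demand qd = 1412 - 3P, supply qs = 6P - 810.
Clearing the new market: 1412 - 3P = 6P - 810, so P = 2222/9 ≈ 246.8889 and q = 2014/3 ≈ 671.3333.
Expenditure moves from 202×402 = 81204 to 246.8889×671.3333 = 165744.7407; change = +84540.74.

+84540.74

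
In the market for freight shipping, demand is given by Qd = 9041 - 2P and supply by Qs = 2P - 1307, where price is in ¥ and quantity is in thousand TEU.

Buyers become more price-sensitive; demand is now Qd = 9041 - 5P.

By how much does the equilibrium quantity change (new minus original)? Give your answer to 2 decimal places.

-2217.43

Before the shock: 9041 - 2P = 2P - 1307 ⇒ 10348 = 4P ⇒ P = 2587, Q = 3867.
The new curves are Qd = 9041 - 5P (demand) and Qs = 2P - 1307 (supply).
Clearing the new market: 9041 - 5P = 2P - 1307, so P = 10348/7 ≈ 1478.2857 and Q = 11547/7 ≈ 1649.5714.
ΔQ = 1649.5714 − 3867 = -2217.43.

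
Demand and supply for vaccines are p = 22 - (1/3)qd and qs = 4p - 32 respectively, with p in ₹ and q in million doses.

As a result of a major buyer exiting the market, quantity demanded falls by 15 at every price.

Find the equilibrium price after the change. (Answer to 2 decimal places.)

11.86

Solve the original market: 66 - 3p = 4p - 32, hence p = 14 and q = 24.
With the change applied: demand qd = 51 - 3p, supply qs = 4p - 32.
Clearing the new market: 51 - 3p = 4p - 32, so p = 83/7 ≈ 11.8571 and q = 108/7 ≈ 15.4286.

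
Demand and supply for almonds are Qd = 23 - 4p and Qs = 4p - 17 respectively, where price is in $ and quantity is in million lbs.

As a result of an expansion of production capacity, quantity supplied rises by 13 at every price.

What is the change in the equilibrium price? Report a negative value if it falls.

Original equilibrium: 23 - 4p = 4p - 17 gives 40 = 8p, so p = 5 and Q = 3.
The new curves are Qd = 23 - 4p (demand) and Qs = 4p - 4 (supply).
New equilibrium: 23 - 4p = 4p - 4 ⇒ 27 = 8p ⇒ p = 3.375, Q = 9.5.
Δp = 3.375 − 5 = -1.625.

-1.625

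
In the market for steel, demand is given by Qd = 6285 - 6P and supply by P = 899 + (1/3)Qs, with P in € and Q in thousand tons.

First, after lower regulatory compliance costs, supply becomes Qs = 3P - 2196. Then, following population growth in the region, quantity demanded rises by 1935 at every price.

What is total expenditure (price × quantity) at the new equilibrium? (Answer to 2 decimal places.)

1476757.33

Initially, 6285 - 6P = 3P - 2697, so 8982 = 9P and P = 998, Q = 297.
The shock moves the curves to Qd = 8220 - 6P and Qs = 3P - 2196.
Equate the new curves: 8220 - 6P = 3P - 2196, giving 10416 = 9P, P = 3472/3 ≈ 1157.3333, Q = 1276.
New expenditure = 1157.3333 × 1276 = 1476757.33.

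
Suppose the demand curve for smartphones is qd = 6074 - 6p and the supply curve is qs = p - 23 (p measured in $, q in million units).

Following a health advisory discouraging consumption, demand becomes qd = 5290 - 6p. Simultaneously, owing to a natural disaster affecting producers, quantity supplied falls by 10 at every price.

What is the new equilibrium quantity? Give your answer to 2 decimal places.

727.43

Initially, 6074 - 6p = p - 23, so 6097 = 7p and p = 871, q = 848.
The shock moves the curves to qd = 5290 - 6p and qs = p - 33.
Setting them equal: 5290 - 6p = p - 33 → 5323 = 7p, so p = 5323/7 ≈ 760.4286 and q = 5092/7 ≈ 727.4286.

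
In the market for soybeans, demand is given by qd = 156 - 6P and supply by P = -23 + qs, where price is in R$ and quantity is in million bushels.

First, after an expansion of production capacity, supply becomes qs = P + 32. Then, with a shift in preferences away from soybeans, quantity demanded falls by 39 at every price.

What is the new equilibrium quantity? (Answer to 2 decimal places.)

Before the shock: 156 - 6P = P + 23 ⇒ 133 = 7P ⇒ P = 19, q = 42.
After the shift, demand is qd = 117 - 6P and supply is qs = P + 32.
New equilibrium: 117 - 6P = P + 32 ⇒ 85 = 7P ⇒ P = 85/7 ≈ 12.1429, q = 309/7 ≈ 44.1429.

44.14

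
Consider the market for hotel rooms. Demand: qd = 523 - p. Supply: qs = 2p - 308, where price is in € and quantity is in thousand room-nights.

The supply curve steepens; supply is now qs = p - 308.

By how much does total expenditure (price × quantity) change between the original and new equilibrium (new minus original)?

-23475.75

Initially, 523 - p = 2p - 308, so 831 = 3p and p = 277, q = 246.
With the change applied: demand qd = 523 - p, supply qs = p - 308.
Clearing the new market: 523 - p = p - 308, so p = 415.5 and q = 107.5.
Expenditure moves from 277×246 = 68142 to 415.5×107.5 = 44666.25; change = -23475.75.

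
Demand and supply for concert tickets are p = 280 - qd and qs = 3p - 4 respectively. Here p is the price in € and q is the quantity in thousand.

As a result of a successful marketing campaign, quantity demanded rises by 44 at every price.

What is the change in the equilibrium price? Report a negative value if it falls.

Initially, 280 - p = 3p - 4, so 284 = 4p and p = 71, q = 209.
With the change applied: demand qd = 324 - p, supply qs = 3p - 4.
Clearing the new market: 324 - p = 3p - 4, so p = 82 and q = 242.
Δp = 82 − 71 = +11.

+11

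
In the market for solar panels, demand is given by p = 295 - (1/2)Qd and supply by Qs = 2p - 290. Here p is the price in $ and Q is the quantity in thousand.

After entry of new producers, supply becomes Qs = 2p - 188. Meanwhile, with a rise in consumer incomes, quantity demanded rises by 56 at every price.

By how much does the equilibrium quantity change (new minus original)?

+79

Before the shock: 590 - 2p = 2p - 290 ⇒ 880 = 4p ⇒ p = 220, Q = 150.
The new curves are Qd = 646 - 2p (demand) and Qs = 2p - 188 (supply).
Setting them equal: 646 - 2p = 2p - 188 → 834 = 4p, so p = 208.5 and Q = 229.
ΔQ = 229 − 150 = +79.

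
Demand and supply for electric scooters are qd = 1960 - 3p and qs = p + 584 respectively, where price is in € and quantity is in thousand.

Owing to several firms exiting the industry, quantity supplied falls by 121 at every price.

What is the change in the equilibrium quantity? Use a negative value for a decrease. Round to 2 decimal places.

-90.75

Solve the original market: 1960 - 3p = p + 584, hence p = 344 and q = 928.
After the shift, demand is qd = 1960 - 3p and supply is qs = p + 463.
Setting them equal: 1960 - 3p = p + 463 → 1497 = 4p, so p = 374.25 and q = 837.25.
Δq = 837.25 − 928 = -90.75.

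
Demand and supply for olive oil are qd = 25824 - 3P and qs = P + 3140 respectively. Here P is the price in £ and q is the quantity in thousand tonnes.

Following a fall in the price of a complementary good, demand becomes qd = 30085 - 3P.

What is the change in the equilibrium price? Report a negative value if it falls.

+1065.25

Original equilibrium: 25824 - 3P = P + 3140 gives 22684 = 4P, so P = 5671 and q = 8811.
The shock moves the curves to qd = 30085 - 3P and qs = P + 3140.
Setting them equal: 30085 - 3P = P + 3140 → 26945 = 4P, so P = 6736.25 and q = 9876.25.
ΔP = 6736.25 − 5671 = +1065.25.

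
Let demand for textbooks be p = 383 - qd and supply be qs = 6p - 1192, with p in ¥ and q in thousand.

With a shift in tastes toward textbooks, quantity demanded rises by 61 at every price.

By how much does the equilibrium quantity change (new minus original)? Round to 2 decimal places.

Solve the original market: 383 - p = 6p - 1192, hence p = 225 and q = 158.
With the change applied: demand qd = 444 - p, supply qs = 6p - 1192.
Equate the new curves: 444 - p = 6p - 1192, giving 1636 = 7p, p = 1636/7 ≈ 233.7143, q = 1472/7 ≈ 210.2857.
Δq = 210.2857 − 158 = +52.29.

+52.29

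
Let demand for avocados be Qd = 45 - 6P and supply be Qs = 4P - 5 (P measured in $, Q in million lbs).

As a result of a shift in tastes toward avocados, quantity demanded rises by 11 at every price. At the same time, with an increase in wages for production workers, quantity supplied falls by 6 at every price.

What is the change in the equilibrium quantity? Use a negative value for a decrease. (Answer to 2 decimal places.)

Initially, 45 - 6P = 4P - 5, so 50 = 10P and P = 5, Q = 15.
The new curves are Qd = 56 - 6P (demand) and Qs = 4P - 11 (supply).
Clearing the new market: 56 - 6P = 4P - 11, so P = 6.7 and Q = 15.8.
ΔQ = 15.8 − 15 = +0.80.

+0.80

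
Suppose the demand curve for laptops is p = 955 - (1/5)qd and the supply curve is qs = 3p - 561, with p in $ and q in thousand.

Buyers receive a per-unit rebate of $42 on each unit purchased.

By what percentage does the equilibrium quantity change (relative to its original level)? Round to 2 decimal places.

+5.47

Before the shock: 4775 - 5p = 3p - 561 ⇒ 5336 = 8p ⇒ p = 667, q = 1440.
Since buyers' out-of-pocket price is the market price minus the rebate, the effective demand curve becomes qd = 4985 - 5p.
Clearing the new market: 4985 - 5p = 3p - 561, so p = 693.25 and q = 1518.75.
%Δq = (1518.75 − 1440) / 1440 × 100 = +5.47%.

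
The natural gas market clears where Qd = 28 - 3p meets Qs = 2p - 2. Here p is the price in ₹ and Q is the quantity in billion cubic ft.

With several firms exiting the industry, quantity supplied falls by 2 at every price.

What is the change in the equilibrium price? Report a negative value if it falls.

Original equilibrium: 28 - 3p = 2p - 2 gives 30 = 5p, so p = 6 and Q = 10.
The new curves are Qd = 28 - 3p (demand) and Qs = 2p - 4 (supply).
Setting them equal: 28 - 3p = 2p - 4 → 32 = 5p, so p = 6.4 and Q = 8.8.
Δp = 6.4 − 6 = +0.4.

+0.4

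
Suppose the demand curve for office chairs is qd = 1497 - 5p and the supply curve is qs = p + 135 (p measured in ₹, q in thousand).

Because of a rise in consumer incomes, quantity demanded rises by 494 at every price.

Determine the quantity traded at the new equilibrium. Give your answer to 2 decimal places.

444.33

Before the shock: 1497 - 5p = p + 135 ⇒ 1362 = 6p ⇒ p = 227, q = 362.
After the shift, demand is qd = 1991 - 5p and supply is qs = p + 135.
Equate the new curves: 1991 - 5p = p + 135, giving 1856 = 6p, p = 928/3 ≈ 309.3333, q = 1333/3 ≈ 444.3333.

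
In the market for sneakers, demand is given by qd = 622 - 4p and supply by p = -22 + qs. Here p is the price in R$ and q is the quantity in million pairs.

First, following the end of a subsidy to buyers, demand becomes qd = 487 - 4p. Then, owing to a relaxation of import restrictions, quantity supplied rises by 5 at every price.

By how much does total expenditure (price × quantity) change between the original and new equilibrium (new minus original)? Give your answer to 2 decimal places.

Before the shock: 622 - 4p = p + 22 ⇒ 600 = 5p ⇒ p = 120, q = 142.
With the change applied: demand qd = 487 - 4p, supply qs = p + 27.
New equilibrium: 487 - 4p = p + 27 ⇒ 460 = 5p ⇒ p = 92, q = 119.
Expenditure moves from 120×142 = 17040 to 92×119 = 10948; change = -6092.00.

-6092.00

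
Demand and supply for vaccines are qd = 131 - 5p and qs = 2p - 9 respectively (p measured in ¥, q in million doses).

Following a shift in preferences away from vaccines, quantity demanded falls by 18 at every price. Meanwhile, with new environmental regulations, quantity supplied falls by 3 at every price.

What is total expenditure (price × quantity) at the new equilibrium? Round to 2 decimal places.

423.47

Solve the original market: 131 - 5p = 2p - 9, hence p = 20 and q = 31.
With the change applied: demand qd = 113 - 5p, supply qs = 2p - 12.
Equate the new curves: 113 - 5p = 2p - 12, giving 125 = 7p, p = 125/7 ≈ 17.8571, q = 166/7 ≈ 23.7143.
New expenditure = 17.8571 × 23.7143 = 423.47.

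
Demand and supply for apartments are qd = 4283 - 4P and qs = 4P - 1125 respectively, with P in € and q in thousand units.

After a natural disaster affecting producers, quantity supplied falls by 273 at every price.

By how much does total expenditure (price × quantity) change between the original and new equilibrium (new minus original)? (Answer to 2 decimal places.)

Initially, 4283 - 4P = 4P - 1125, so 5408 = 8P and P = 676, q = 1579.
The shock moves the curves to qd = 4283 - 4P and qs = 4P - 1398.
Setting them equal: 4283 - 4P = 4P - 1398 → 5681 = 8P, so P = 710.125 and q = 1442.5.
Expenditure moves from 676×1579 = 1067404 to 710.125×1442.5 = 1024355.3125; change = -43048.69.

-43048.69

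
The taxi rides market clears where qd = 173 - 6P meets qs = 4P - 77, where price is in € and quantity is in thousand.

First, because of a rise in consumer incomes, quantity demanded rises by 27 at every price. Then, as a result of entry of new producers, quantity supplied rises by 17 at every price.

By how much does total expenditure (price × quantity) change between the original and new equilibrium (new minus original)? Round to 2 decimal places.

+569.00

Before the shock: 173 - 6P = 4P - 77 ⇒ 250 = 10P ⇒ P = 25, q = 23.
The shock moves the curves to qd = 200 - 6P and qs = 4P - 60.
Equate the new curves: 200 - 6P = 4P - 60, giving 260 = 10P, P = 26, q = 44.
Expenditure moves from 25×23 = 575 to 26×44 = 1144; change = +569.00.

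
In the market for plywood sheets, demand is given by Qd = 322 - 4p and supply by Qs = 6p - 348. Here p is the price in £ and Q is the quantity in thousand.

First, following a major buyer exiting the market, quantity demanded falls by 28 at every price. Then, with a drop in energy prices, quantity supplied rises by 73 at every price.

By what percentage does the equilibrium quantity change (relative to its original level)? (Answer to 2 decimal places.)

+22.96

Solve the original market: 322 - 4p = 6p - 348, hence p = 67 and Q = 54.
The shock moves the curves to Qd = 294 - 4p and Qs = 6p - 275.
Setting them equal: 294 - 4p = 6p - 275 → 569 = 10p, so p = 56.9 and Q = 66.4.
%ΔQ = (66.4 − 54) / 54 × 100 = +22.96%.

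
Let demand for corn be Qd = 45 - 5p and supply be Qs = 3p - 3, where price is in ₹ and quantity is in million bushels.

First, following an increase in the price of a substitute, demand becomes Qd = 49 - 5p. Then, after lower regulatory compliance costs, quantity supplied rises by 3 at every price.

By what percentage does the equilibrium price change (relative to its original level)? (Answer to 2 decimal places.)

+2.08

Before the shock: 45 - 5p = 3p - 3 ⇒ 48 = 8p ⇒ p = 6, Q = 15.
The shock moves the curves to Qd = 49 - 5p and Qs = 3p.
Setting them equal: 49 - 5p = 3p → 49 = 8p, so p = 6.125 and Q = 18.375.
%Δp = (6.125 − 6) / 6 × 100 = +2.08%.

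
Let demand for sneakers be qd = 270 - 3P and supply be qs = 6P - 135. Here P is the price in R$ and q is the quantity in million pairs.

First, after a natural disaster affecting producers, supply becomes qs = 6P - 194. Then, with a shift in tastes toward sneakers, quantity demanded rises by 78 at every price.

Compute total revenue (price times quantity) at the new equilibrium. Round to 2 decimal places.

10077.19

Solve the original market: 270 - 3P = 6P - 135, hence P = 45 and q = 135.
The shock moves the curves to qd = 348 - 3P and qs = 6P - 194.
New equilibrium: 348 - 3P = 6P - 194 ⇒ 542 = 9P ⇒ P = 542/9 ≈ 60.2222, q = 502/3 ≈ 167.3333.
New expenditure = 60.2222 × 167.3333 = 10077.19.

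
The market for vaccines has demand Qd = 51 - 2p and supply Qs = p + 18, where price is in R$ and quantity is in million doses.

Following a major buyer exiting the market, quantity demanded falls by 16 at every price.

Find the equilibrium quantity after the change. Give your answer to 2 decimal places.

23.67

Solve the original market: 51 - 2p = p + 18, hence p = 11 and Q = 29.
The shock moves the curves to Qd = 35 - 2p and Qs = p + 18.
New equilibrium: 35 - 2p = p + 18 ⇒ 17 = 3p ⇒ p = 17/3 ≈ 5.6667, Q = 71/3 ≈ 23.6667.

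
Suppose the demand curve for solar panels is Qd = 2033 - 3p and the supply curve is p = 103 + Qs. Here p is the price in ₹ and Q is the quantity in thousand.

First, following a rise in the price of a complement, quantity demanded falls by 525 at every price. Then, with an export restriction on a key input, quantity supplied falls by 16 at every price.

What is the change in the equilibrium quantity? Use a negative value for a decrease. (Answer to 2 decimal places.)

-143.25

Original equilibrium: 2033 - 3p = p - 103 gives 2136 = 4p, so p = 534 and Q = 431.
After the shift, demand is Qd = 1508 - 3p and supply is Qs = p - 119.
Equate the new curves: 1508 - 3p = p - 119, giving 1627 = 4p, p = 406.75, Q = 287.75.
ΔQ = 287.75 − 431 = -143.25.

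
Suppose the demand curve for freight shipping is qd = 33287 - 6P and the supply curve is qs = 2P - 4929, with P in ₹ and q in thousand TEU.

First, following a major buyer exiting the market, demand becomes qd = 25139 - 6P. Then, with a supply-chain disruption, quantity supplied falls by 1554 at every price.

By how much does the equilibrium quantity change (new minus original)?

Initially, 33287 - 6P = 2P - 4929, so 38216 = 8P and P = 4777, q = 4625.
With the change applied: demand qd = 25139 - 6P, supply qs = 2P - 6483.
Clearing the new market: 25139 - 6P = 2P - 6483, so P = 3952.75 and q = 1422.5.
Δq = 1422.5 − 4625 = -3202.5.

-3202.5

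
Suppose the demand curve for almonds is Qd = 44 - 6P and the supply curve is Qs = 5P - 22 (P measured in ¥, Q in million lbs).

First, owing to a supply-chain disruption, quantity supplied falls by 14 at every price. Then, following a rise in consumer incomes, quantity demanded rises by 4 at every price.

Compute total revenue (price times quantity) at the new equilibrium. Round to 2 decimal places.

Before the shock: 44 - 6P = 5P - 22 ⇒ 66 = 11P ⇒ P = 6, Q = 8.
With the change applied: demand Qd = 48 - 6P, supply Qs = 5P - 36.
Equate the new curves: 48 - 6P = 5P - 36, giving 84 = 11P, P = 84/11 ≈ 7.6364, Q = 24/11 ≈ 2.1818.
New expenditure = 7.6364 × 2.1818 = 16.66.

16.66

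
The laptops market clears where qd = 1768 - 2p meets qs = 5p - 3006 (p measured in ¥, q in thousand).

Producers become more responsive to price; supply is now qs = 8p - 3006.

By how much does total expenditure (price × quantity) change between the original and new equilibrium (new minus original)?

+112693.68

Original equilibrium: 1768 - 2p = 5p - 3006 gives 4774 = 7p, so p = 682 and q = 404.
After the shift, demand is qd = 1768 - 2p and supply is qs = 8p - 3006.
New equilibrium: 1768 - 2p = 8p - 3006 ⇒ 4774 = 10p ⇒ p = 477.4, q = 813.2.
Expenditure moves from 682×404 = 275528 to 477.4×813.2 = 388221.68; change = +112693.68.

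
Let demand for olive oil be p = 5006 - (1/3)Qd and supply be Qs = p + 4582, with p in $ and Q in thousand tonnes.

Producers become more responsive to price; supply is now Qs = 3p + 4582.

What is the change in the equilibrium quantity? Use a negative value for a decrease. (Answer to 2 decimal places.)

+2609.00

Solve the original market: 15018 - 3p = p + 4582, hence p = 2609 and Q = 7191.
The shock moves the curves to Qd = 15018 - 3p and Qs = 3p + 4582.
Setting them equal: 15018 - 3p = 3p + 4582 → 10436 = 6p, so p = 5218/3 ≈ 1739.3333 and Q = 9800.
ΔQ = 9800 − 7191 = +2609.00.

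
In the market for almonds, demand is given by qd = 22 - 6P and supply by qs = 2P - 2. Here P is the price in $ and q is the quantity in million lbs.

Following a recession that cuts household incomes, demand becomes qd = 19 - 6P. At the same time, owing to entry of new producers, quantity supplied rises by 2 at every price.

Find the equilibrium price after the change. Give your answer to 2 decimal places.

Original equilibrium: 22 - 6P = 2P - 2 gives 24 = 8P, so P = 3 and q = 4.
With the change applied: demand qd = 19 - 6P, supply qs = 2P.
New equilibrium: 19 - 6P = 2P ⇒ 19 = 8P ⇒ P = 2.375, q = 4.75.

2.38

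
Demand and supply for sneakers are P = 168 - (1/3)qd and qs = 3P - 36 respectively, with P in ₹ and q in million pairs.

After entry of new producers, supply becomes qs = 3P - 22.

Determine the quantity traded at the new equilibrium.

241

Solve the original market: 504 - 3P = 3P - 36, hence P = 90 and q = 234.
The shock moves the curves to qd = 504 - 3P and qs = 3P - 22.
Clearing the new market: 504 - 3P = 3P - 22, so P = 263/3 ≈ 87.6667 and q = 241.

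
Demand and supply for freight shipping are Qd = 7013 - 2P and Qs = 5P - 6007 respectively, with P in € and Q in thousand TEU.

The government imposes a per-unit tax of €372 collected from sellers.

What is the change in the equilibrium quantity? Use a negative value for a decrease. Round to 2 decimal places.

-531.43

Before the shock: 7013 - 2P = 5P - 6007 ⇒ 13020 = 7P ⇒ P = 1860, Q = 3293.
Since sellers keep the price net of the tax, the effective supply curve becomes Qs = 5P - 7867.
Setting them equal: 7013 - 2P = 5P - 7867 → 14880 = 7P, so P = 14880/7 ≈ 2125.7143 and Q = 19331/7 ≈ 2761.5714.
ΔQ = 2761.5714 − 3293 = -531.43.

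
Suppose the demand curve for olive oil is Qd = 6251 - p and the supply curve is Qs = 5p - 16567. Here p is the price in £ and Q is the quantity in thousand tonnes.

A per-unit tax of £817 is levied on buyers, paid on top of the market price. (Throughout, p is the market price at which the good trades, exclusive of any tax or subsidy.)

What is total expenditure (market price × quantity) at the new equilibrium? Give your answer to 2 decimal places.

Initially, 6251 - p = 5p - 16567, so 22818 = 6p and p = 3803, Q = 2448.
Since buyers pay the price plus the tax, the effective demand curve becomes Qd = 5434 - p.
Equate the new curves: 5434 - p = 5p - 16567, giving 22001 = 6p, p = 22001/6 ≈ 3666.8333, Q = 10603/6 ≈ 1767.1667.
New expenditure = 3666.8333 × 1767.1667 = 6479905.64.

6479905.64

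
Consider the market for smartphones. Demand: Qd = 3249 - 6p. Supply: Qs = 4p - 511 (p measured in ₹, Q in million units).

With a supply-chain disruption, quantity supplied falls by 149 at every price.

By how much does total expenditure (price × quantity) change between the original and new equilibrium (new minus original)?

Before the shock: 3249 - 6p = 4p - 511 ⇒ 3760 = 10p ⇒ p = 376, Q = 993.
After the shift, demand is Qd = 3249 - 6p and supply is Qs = 4p - 660.
Clearing the new market: 3249 - 6p = 4p - 660, so p = 390.9 and Q = 903.6.
Expenditure moves from 376×993 = 373368 to 390.9×903.6 = 353217.24; change = -20150.76.

-20150.76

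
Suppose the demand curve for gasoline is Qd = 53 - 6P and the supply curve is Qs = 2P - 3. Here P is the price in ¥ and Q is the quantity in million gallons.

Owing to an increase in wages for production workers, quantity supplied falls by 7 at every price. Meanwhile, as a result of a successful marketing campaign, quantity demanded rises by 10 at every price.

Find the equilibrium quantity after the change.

8.25

Original equilibrium: 53 - 6P = 2P - 3 gives 56 = 8P, so P = 7 and Q = 11.
The shock moves the curves to Qd = 63 - 6P and Qs = 2P - 10.
Clearing the new market: 63 - 6P = 2P - 10, so P = 9.125 and Q = 8.25.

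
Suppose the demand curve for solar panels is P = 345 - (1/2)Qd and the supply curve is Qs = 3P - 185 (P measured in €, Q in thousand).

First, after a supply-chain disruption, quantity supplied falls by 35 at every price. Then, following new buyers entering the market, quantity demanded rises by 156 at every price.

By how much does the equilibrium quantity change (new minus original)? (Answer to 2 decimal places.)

Initially, 690 - 2P = 3P - 185, so 875 = 5P and P = 175, Q = 340.
The shock moves the curves to Qd = 846 - 2P and Qs = 3P - 220.
Clearing the new market: 846 - 2P = 3P - 220, so P = 213.2 and Q = 419.6.
ΔQ = 419.6 − 340 = +79.60.

+79.60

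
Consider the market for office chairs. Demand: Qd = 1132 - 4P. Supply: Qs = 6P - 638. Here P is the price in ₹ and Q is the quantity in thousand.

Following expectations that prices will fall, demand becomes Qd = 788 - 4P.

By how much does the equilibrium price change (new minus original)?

Original equilibrium: 1132 - 4P = 6P - 638 gives 1770 = 10P, so P = 177 and Q = 424.
The new curves are Qd = 788 - 4P (demand) and Qs = 6P - 638 (supply).
New equilibrium: 788 - 4P = 6P - 638 ⇒ 1426 = 10P ⇒ P = 142.6, Q = 217.6.
ΔP = 142.6 − 177 = -34.4.

-34.4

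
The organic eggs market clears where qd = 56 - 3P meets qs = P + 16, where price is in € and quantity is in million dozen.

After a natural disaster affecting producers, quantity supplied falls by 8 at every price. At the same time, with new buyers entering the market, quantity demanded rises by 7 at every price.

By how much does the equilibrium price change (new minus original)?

+3.75

Initially, 56 - 3P = P + 16, so 40 = 4P and P = 10, q = 26.
The shock moves the curves to qd = 63 - 3P and qs = P + 8.
Setting them equal: 63 - 3P = P + 8 → 55 = 4P, so P = 13.75 and q = 21.75.
ΔP = 13.75 − 10 = +3.75.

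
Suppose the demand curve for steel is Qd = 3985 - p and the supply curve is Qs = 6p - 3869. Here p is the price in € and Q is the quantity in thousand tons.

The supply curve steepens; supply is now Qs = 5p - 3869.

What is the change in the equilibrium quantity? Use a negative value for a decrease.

-187

Before the shock: 3985 - p = 6p - 3869 ⇒ 7854 = 7p ⇒ p = 1122, Q = 2863.
The shock moves the curves to Qd = 3985 - p and Qs = 5p - 3869.
Clearing the new market: 3985 - p = 5p - 3869, so p = 1309 and Q = 2676.
ΔQ = 2676 − 2863 = -187.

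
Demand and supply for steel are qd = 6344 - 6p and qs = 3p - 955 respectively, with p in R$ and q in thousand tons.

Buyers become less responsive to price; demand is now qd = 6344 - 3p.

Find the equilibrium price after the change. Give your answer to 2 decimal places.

1216.50

Solve the original market: 6344 - 6p = 3p - 955, hence p = 811 and q = 1478.
After the shift, demand is qd = 6344 - 3p and supply is qs = 3p - 955.
Equate the new curves: 6344 - 3p = 3p - 955, giving 7299 = 6p, p = 1216.5, q = 2694.5.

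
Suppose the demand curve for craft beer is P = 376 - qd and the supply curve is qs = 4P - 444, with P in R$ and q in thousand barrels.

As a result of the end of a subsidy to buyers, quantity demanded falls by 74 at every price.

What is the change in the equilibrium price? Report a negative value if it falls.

Initially, 376 - P = 4P - 444, so 820 = 5P and P = 164, q = 212.
The shock moves the curves to qd = 302 - P and qs = 4P - 444.
Equate the new curves: 302 - P = 4P - 444, giving 746 = 5P, P = 149.2, q = 152.8.
ΔP = 149.2 − 164 = -14.8.

-14.8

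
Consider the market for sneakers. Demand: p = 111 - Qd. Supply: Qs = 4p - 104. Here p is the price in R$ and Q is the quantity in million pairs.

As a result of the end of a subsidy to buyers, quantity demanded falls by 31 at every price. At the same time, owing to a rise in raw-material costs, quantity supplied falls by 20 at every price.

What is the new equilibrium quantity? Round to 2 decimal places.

Original equilibrium: 111 - p = 4p - 104 gives 215 = 5p, so p = 43 and Q = 68.
The new curves are Qd = 80 - p (demand) and Qs = 4p - 124 (supply).
New equilibrium: 80 - p = 4p - 124 ⇒ 204 = 5p ⇒ p = 40.8, Q = 39.2.

39.20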